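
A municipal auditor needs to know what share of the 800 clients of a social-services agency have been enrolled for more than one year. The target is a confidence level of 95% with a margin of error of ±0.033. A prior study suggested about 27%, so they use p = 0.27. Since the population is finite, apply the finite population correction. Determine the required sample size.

For 95% confidence, z = 1.960.
Unadjusted: n₀ = 1.960² × 0.27 × 0.73 / 0.033² ≈ 695.30, so n₀ = 696.
Finite population correction with N = 800: n = n₀ / (1 + (n₀−1)/N) = 696 / (1 + 695/800) = 696 / 1.8687 ≈ 372.44.
Rounding up, n = 373.

373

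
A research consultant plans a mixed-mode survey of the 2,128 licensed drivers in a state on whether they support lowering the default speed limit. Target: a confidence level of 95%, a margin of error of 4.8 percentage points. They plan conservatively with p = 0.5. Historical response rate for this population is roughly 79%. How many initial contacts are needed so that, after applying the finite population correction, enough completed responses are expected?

For 95% confidence, z = 1.960.
Completed interviews needed (unadjusted): n₀ = 1.960² × 0.2500 / 0.048² ≈ 416.84 → 417.
FPC for N = 2,128: n = 417 / (1 + 416/2128) = 417 / 1.1955 ≈ 348.81 → 349.
At a 79% response rate, contacts needed = 349 / 0.79 ≈ 441.77 → 442.

442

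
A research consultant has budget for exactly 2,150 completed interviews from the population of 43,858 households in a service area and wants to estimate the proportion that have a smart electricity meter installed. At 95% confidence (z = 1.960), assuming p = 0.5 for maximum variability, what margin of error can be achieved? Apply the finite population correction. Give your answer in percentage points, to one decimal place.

Finite-population factor: (N−n)/(N−1) = (43858−2150)/(43858−1) = 0.9510.
SE(p̂) = √[p(1−p)/n · (N−n)/(N−1)] = √[0.2500/2150 × 0.9510] = 0.01052.
E = z × SE = 1.960 × 0.01052 = 0.02061 ≈ 2.1 percentage points.

2.1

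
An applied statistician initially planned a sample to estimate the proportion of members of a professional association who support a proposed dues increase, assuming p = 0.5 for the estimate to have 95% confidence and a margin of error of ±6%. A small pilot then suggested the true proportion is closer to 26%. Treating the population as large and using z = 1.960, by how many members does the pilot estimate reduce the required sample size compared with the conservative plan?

61

Conservative (p = 0.5): n = 1.960² × 0.25 / 0.060² ≈ 266.78 → 267.
Using p = 0.26: p(1−p) = 0.1924, so n = 1.960² × 0.1924 / 0.060² ≈ 205.31 → 206.
Reduction: 267 − 206 = 61.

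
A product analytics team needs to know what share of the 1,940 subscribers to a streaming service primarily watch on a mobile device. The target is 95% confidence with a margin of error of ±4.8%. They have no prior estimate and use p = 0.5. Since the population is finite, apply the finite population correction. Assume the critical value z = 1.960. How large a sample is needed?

Unadjusted: n₀ = 1.960² × 0.50 × 0.50 / 0.048² ≈ 416.84, so n₀ = 417.
Finite population correction with N = 1,940: n = n₀ / (1 + (n₀−1)/N) = 417 / (1 + 416/1940) = 417 / 1.2144 ≈ 343.37.
Rounding up, n = 344.

344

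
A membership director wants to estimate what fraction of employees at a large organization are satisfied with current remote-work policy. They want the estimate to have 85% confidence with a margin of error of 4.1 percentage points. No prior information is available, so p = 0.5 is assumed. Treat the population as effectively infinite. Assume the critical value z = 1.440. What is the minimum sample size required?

With p = 0.5, p(1−p) = 0.25.
n = z²·p(1−p)/E² = 1.440² × 0.2500 / 0.041² = 2.0736 × 0.2500 / 0.001681 ≈ 308.39.
Rounding up gives n = 309.

309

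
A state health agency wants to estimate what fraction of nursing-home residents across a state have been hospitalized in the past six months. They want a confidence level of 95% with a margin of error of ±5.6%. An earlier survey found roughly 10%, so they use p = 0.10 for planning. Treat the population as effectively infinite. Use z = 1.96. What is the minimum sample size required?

111

With p = 0.10, p(1−p) = 0.0900.
n = z²·p(1−p)/E² = 1.96² × 0.0900 / 0.056² = 3.8416 × 0.0900 / 0.003136 ≈ 110.25.
Rounding up gives n = 111.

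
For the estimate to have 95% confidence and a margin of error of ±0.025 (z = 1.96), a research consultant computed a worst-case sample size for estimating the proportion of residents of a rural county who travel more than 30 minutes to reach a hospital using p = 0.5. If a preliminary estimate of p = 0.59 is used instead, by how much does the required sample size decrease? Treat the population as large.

Conservative (p = 0.5): n = 1.96² × 0.25 / 0.025² ≈ 1536.64 → 1537.
Using p = 0.59: p(1−p) = 0.2419, so n = 1.96² × 0.2419 / 0.025² ≈ 1486.85 → 1487.
Reduction: 1537 − 1487 = 50.

50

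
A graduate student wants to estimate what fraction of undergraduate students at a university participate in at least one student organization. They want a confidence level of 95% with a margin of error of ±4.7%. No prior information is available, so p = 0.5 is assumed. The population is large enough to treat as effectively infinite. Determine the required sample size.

For 95% confidence, z = 1.960.
With p = 0.5, p(1−p) = 0.25.
n = z²·p(1−p)/E² = 1.960² × 0.2500 / 0.047² = 3.8416 × 0.2500 / 0.002209 ≈ 434.77.
Rounding up gives n = 435.

435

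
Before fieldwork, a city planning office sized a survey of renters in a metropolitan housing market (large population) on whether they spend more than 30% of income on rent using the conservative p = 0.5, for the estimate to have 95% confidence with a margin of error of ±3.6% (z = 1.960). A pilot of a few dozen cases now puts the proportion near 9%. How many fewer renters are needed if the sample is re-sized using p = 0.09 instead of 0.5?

Conservative (p = 0.5): n = 1.960² × 0.25 / 0.036² ≈ 741.05 → 742.
Using p = 0.09: p(1−p) = 0.0819, so n = 1.960² × 0.0819 / 0.036² ≈ 242.77 → 243.
Reduction: 742 − 243 = 499.

499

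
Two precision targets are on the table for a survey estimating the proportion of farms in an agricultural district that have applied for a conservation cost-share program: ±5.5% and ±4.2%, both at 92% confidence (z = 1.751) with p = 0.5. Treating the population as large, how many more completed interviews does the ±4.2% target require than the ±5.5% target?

181

At ±5.5%: n = 1.751² × 0.2500 / 0.055² ≈ 253.39 → 254.
At ±4.2%: n = 1.751² × 0.2500 / 0.042² ≈ 434.52 → 435.
Additional respondents: 435 − 254 = 181.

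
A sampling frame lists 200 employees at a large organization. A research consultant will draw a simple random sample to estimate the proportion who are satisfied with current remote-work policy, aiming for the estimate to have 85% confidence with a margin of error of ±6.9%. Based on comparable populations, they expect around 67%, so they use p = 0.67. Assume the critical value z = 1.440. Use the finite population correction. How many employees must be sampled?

66

Unadjusted: n₀ = 1.440² × 0.67 × 0.33 / 0.069² ≈ 96.30, so n₀ = 97.
Finite population correction with N = 200: n = n₀ / (1 + (n₀−1)/N) = 97 / (1 + 96/200) = 97 / 1.4800 ≈ 65.54.
Rounding up, n = 66.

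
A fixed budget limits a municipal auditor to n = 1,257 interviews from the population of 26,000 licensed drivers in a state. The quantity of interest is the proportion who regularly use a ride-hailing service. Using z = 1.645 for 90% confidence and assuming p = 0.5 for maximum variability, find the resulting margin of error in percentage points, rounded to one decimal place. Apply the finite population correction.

2.3

Finite-population factor: (N−n)/(N−1) = (26000−1257)/(26000−1) = 0.9517.
SE(p̂) = √[p(1−p)/n · (N−n)/(N−1)] = √[0.2500/1257 × 0.9517] = 0.01376.
E = z × SE = 1.645 × 0.01376 = 0.02263 ≈ 2.3 percentage points.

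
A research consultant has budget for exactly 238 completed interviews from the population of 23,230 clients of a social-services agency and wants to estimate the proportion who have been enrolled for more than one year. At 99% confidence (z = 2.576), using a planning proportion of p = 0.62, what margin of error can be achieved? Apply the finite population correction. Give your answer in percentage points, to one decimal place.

Finite-population factor: (N−n)/(N−1) = (23230−238)/(23230−1) = 0.9898.
SE(p̂) = √[p(1−p)/n · (N−n)/(N−1)] = √[0.2356/238 × 0.9898] = 0.03130.
E = z × SE = 2.576 × 0.03130 = 0.08063 ≈ 8.1 percentage points.

8.1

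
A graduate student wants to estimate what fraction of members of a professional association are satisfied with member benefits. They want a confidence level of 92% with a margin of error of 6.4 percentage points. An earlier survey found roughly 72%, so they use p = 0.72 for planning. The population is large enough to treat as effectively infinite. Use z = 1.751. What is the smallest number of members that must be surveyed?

With p = 0.72, p(1−p) = 0.2016.
n = z²·p(1−p)/E² = 1.751² × 0.2016 / 0.064² = 3.0660 × 0.2016 / 0.004096 ≈ 150.90.
Rounding up gives n = 151.

151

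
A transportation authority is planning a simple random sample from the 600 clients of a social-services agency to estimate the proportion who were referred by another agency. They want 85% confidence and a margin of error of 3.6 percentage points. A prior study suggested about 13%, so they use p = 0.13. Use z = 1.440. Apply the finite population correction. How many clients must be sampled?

140

Unadjusted: n₀ = 1.440² × 0.13 × 0.87 / 0.036² ≈ 180.96, so n₀ = 181.
Finite population correction with N = 600: n = n₀ / (1 + (n₀−1)/N) = 181 / (1 + 180/600) = 181 / 1.3000 ≈ 139.23.
Rounding up, n = 140.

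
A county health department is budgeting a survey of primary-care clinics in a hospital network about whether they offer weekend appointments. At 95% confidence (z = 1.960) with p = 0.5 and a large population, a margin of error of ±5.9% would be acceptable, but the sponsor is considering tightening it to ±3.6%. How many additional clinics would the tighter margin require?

466

At ±5.9%: n = 1.960² × 0.2500 / 0.059² ≈ 275.90 → 276.
At ±3.6%: n = 1.960² × 0.2500 / 0.036² ≈ 741.05 → 742.
Additional respondents: 742 − 276 = 466.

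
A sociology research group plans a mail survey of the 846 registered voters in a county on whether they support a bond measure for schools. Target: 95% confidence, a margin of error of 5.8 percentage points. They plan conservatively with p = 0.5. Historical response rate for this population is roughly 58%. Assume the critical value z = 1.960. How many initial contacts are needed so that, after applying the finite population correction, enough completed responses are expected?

369

Completed interviews needed (unadjusted): n₀ = 1.960² × 0.2500 / 0.058² ≈ 285.49 → 286.
FPC for N = 846: n = 286 / (1 + 285/846) = 286 / 1.3369 ≈ 213.93 → 214.
At a 58% response rate, contacts needed = 214 / 0.58 ≈ 368.97 → 369.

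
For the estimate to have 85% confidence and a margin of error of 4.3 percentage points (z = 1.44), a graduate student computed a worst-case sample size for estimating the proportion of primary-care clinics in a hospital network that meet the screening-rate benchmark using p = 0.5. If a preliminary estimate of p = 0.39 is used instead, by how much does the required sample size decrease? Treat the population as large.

14

Conservative (p = 0.5): n = 1.44² × 0.25 / 0.043² ≈ 280.37 → 281.
Using p = 0.39: p(1−p) = 0.2379, so n = 1.44² × 0.2379 / 0.043² ≈ 266.80 → 267.
Reduction: 281 − 267 = 14.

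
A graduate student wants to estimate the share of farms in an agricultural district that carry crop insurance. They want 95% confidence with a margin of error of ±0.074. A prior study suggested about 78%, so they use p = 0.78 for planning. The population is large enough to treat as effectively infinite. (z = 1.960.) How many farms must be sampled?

With p = 0.78, p(1−p) = 0.1716.
n = z²·p(1−p)/E² = 1.960² × 0.1716 / 0.074² = 3.8416 × 0.1716 / 0.005476 ≈ 120.38.
Rounding up gives n = 121.

121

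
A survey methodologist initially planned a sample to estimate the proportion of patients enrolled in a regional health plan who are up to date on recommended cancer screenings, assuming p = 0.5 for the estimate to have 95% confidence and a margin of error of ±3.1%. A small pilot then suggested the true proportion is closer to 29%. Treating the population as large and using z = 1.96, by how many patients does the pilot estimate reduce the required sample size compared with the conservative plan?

Conservative (p = 0.5): n = 1.96² × 0.25 / 0.031² ≈ 999.38 → 1000.
Using p = 0.29: p(1−p) = 0.2059, so n = 1.96² × 0.2059 / 0.031² ≈ 823.09 → 824.
Reduction: 1000 − 824 = 176.

176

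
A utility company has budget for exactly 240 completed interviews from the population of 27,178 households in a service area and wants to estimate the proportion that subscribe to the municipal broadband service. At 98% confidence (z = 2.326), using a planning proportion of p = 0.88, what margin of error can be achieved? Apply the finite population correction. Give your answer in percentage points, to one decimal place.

4.9

Finite-population factor: (N−n)/(N−1) = (27178−240)/(27178−1) = 0.9912.
SE(p̂) = √[p(1−p)/n · (N−n)/(N−1)] = √[0.1056/240 × 0.9912] = 0.02088.
E = z × SE = 2.326 × 0.02088 = 0.04858 ≈ 4.9 percentage points.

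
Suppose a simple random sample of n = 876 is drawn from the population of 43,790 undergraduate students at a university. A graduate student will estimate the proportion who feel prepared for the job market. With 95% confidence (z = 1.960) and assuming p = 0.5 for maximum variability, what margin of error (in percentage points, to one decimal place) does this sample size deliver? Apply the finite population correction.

Finite-population factor: (N−n)/(N−1) = (43790−876)/(43790−1) = 0.9800.
SE(p̂) = √[p(1−p)/n · (N−n)/(N−1)] = √[0.2500/876 × 0.9800] = 0.01672.
E = z × SE = 1.960 × 0.01672 = 0.03278 ≈ 3.3 percentage points.

3.3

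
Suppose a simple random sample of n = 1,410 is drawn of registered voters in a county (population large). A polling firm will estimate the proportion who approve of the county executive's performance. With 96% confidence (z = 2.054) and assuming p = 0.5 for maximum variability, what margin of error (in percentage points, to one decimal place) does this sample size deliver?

2.7

SE(p̂) = √[p(1−p)/n] = √[0.2500/1410] = 0.01332.
E = z × SE = 2.054 × 0.01332 = 0.02735, or 2.7 percentage points.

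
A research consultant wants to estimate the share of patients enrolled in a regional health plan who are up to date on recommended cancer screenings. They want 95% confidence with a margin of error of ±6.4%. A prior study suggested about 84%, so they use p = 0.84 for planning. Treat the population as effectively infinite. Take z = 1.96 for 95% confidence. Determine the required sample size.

With p = 0.84, p(1−p) = 0.1344.
n = z²·p(1−p)/E² = 1.96² × 0.1344 / 0.064² = 3.8416 × 0.1344 / 0.004096 ≈ 126.05.
Rounding up gives n = 127.

127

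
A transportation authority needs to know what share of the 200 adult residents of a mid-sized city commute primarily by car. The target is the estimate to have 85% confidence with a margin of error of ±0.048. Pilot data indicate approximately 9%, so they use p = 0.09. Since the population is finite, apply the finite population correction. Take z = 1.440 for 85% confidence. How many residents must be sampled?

55

Unadjusted: n₀ = 1.440² × 0.09 × 0.91 / 0.048² ≈ 73.71, so n₀ = 74.
Finite population correction with N = 200: n = n₀ / (1 + (n₀−1)/N) = 74 / (1 + 73/200) = 74 / 1.3650 ≈ 54.21.
Rounding up, n = 55.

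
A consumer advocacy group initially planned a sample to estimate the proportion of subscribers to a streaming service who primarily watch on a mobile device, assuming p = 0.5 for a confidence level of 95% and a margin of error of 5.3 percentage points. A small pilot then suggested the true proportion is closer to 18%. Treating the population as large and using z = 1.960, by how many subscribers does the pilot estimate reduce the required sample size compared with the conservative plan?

140

Conservative (p = 0.5): n = 1.960² × 0.25 / 0.053² ≈ 341.90 → 342.
Using p = 0.18: p(1−p) = 0.1476, so n = 1.960² × 0.1476 / 0.053² ≈ 201.86 → 202.
Reduction: 342 − 202 = 140.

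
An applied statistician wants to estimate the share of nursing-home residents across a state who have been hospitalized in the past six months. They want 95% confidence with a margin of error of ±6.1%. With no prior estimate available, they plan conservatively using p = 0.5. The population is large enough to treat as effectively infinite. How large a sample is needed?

For 95% confidence, z = 1.960.
With p = 0.5, p(1−p) = 0.25.
n = z²·p(1−p)/E² = 1.960² × 0.2500 / 0.061² = 3.8416 × 0.2500 / 0.003721 ≈ 258.10.
Rounding up gives n = 259.

259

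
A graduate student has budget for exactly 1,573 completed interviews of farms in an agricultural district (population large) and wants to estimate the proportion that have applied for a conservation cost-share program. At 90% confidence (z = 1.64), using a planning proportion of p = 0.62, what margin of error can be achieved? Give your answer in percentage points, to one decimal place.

2.0

SE(p̂) = √[p(1−p)/n] = √[0.2356/1573] = 0.01224.
E = z × SE = 1.64 × 0.01224 = 0.02007, or 2.0 percentage points.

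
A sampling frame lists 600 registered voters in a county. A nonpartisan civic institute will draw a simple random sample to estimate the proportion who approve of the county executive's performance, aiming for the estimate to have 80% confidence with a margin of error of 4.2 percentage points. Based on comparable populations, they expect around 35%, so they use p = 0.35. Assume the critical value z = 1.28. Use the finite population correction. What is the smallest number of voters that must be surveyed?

157

Unadjusted: n₀ = 1.28² × 0.35 × 0.65 / 0.042² ≈ 211.30, so n₀ = 212.
Finite population correction with N = 600: n = n₀ / (1 + (n₀−1)/N) = 212 / (1 + 211/600) = 212 / 1.3517 ≈ 156.84.
Rounding up, n = 157.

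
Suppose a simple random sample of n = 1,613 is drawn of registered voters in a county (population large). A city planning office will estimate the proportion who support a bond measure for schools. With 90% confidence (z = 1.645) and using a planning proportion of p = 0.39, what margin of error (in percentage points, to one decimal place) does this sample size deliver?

SE(p̂) = √[p(1−p)/n] = √[0.2379/1613] = 0.01214.
E = z × SE = 1.645 × 0.01214 = 0.01998, or 2.0 percentage points.

2.0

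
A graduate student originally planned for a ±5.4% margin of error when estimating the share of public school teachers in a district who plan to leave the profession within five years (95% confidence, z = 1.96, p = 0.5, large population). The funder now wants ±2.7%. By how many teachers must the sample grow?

At ±5.4%: n = 1.96² × 0.2500 / 0.054² ≈ 329.36 → 330.
At ±2.7%: n = 1.96² × 0.2500 / 0.027² ≈ 1317.42 → 1318.
Additional respondents: 1318 − 330 = 988.

988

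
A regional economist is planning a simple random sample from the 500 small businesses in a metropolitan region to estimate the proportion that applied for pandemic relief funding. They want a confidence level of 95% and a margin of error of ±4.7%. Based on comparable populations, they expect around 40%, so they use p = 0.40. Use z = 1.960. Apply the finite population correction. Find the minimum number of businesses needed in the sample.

228

Unadjusted: n₀ = 1.960² × 0.40 × 0.60 / 0.047² ≈ 417.38, so n₀ = 418.
Finite population correction with N = 500: n = n₀ / (1 + (n₀−1)/N) = 418 / (1 + 417/500) = 418 / 1.8340 ≈ 227.92.
Rounding up, n = 228.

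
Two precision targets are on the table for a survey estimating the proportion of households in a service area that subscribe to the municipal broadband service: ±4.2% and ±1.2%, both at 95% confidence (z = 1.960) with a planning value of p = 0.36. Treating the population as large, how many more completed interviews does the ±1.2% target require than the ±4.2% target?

5645

At ±4.2%: n = 1.960² × 0.2304 / 0.042² ≈ 501.76 → 502.
At ±1.2%: n = 1.960² × 0.2304 / 0.012² ≈ 6146.56 → 6147.
Additional respondents: 6147 − 502 = 5645.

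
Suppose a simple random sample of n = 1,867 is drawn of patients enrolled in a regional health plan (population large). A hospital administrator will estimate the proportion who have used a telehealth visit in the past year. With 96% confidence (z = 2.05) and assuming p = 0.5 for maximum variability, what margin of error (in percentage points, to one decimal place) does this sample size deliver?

SE(p̂) = √[p(1−p)/n] = √[0.2500/1867] = 0.01157.
E = z × SE = 2.05 × 0.01157 = 0.02372, or 2.4 percentage points.

2.4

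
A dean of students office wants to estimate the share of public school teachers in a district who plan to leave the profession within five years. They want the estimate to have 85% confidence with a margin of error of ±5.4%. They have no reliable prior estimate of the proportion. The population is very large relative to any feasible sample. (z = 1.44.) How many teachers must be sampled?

With no prior estimate, use p = 0.5, giving p(1−p) = 0.25.
n = z²·p(1−p)/E² = 1.44² × 0.2500 / 0.054² = 2.0736 × 0.2500 / 0.002916 ≈ 177.78.
Rounding up gives n = 178.

178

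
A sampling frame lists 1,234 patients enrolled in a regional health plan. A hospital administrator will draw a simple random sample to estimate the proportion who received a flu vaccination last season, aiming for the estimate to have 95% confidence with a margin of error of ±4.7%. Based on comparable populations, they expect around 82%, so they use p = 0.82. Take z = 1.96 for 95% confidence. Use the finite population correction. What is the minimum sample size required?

213

Unadjusted: n₀ = 1.96² × 0.82 × 0.18 / 0.047² ≈ 256.69, so n₀ = 257.
Finite population correction with N = 1,234: n = n₀ / (1 + (n₀−1)/N) = 257 / (1 + 256/1234) = 257 / 1.2075 ≈ 212.84.
Rounding up, n = 213.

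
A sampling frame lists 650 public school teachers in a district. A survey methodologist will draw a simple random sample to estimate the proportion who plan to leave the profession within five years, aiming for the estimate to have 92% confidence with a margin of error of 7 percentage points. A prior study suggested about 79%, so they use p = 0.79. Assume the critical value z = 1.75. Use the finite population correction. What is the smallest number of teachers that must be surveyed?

Unadjusted: n₀ = 1.75² × 0.79 × 0.21 / 0.070² ≈ 103.69, so n₀ = 104.
Finite population correction with N = 650: n = n₀ / (1 + (n₀−1)/N) = 104 / (1 + 103/650) = 104 / 1.1585 ≈ 89.77.
Rounding up, n = 90.

90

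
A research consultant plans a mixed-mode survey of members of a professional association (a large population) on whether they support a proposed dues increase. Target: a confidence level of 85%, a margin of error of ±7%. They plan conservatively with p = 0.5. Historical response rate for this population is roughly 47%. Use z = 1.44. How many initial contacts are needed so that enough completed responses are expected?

226

Completed interviews needed: n₀ = 1.44² × 0.2500 / 0.070² ≈ 105.80 → 106.
At a 47% response rate, contacts needed = 106 / 0.47 ≈ 225.53 → 226.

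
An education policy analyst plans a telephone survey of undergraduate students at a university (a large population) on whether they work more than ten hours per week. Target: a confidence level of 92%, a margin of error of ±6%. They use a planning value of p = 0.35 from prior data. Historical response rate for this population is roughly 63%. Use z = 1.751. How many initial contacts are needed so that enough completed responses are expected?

308

Completed interviews needed: n₀ = 1.751² × 0.2275 / 0.060² ≈ 193.75 → 194.
At a 63% response rate, contacts needed = 194 / 0.63 ≈ 307.94 → 308.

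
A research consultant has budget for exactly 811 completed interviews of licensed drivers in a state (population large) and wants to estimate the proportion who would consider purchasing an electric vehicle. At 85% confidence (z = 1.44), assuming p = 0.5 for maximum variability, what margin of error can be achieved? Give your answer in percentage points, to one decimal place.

SE(p̂) = √[p(1−p)/n] = √[0.2500/811] = 0.01756.
E = z × SE = 1.44 × 0.01756 = 0.02528, or 2.5 percentage points.

2.5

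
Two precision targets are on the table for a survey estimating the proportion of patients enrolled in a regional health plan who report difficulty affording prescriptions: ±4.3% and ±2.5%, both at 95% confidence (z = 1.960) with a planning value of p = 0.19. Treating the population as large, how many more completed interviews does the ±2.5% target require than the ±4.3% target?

At ±4.3%: n = 1.960² × 0.1539 / 0.043² ≈ 319.75 → 320.
At ±2.5%: n = 1.960² × 0.1539 / 0.025² ≈ 945.96 → 946.
Additional respondents: 946 − 320 = 626.

626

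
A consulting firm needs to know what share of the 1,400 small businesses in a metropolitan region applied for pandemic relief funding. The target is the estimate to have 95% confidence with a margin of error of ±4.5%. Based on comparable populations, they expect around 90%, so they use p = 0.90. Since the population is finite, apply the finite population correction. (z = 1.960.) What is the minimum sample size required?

153

Unadjusted: n₀ = 1.960² × 0.90 × 0.10 / 0.045² ≈ 170.74, so n₀ = 171.
Finite population correction with N = 1,400: n = n₀ / (1 + (n₀−1)/N) = 171 / (1 + 170/1400) = 171 / 1.1214 ≈ 152.48.
Rounding up, n = 153.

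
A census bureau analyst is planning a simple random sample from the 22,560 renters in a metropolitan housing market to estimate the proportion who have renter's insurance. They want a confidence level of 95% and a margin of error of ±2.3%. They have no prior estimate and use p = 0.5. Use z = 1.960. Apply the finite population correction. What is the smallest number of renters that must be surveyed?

1681

Unadjusted: n₀ = 1.960² × 0.50 × 0.50 / 0.023² ≈ 1815.50, so n₀ = 1816.
Finite population correction with N = 22,560: n = n₀ / (1 + (n₀−1)/N) = 1816 / (1 + 1815/22560) = 1816 / 1.0805 ≈ 1680.78.
Rounding up, n = 1681.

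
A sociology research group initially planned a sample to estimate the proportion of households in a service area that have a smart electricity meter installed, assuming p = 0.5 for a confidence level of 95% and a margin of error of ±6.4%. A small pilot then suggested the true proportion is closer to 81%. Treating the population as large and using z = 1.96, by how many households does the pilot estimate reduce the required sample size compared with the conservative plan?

90

Conservative (p = 0.5): n = 1.96² × 0.25 / 0.064² ≈ 234.47 → 235.
Using p = 0.81: p(1−p) = 0.1539, so n = 1.96² × 0.1539 / 0.064² ≈ 144.34 → 145.
Reduction: 235 − 145 = 90.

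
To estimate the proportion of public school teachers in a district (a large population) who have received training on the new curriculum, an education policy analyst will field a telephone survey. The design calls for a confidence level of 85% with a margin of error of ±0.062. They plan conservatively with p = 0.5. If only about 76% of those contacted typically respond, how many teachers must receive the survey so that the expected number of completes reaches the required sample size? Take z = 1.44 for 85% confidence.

Completed interviews needed: n₀ = 1.44² × 0.2500 / 0.062² ≈ 134.86 → 135.
At a 76% response rate, contacts needed = 135 / 0.76 ≈ 177.63 → 178.

178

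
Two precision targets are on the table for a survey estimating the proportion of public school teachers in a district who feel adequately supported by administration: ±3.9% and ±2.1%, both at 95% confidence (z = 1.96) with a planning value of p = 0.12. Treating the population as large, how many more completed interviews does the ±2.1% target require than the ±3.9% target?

653

At ±3.9%: n = 1.96² × 0.1056 / 0.039² ≈ 266.71 → 267.
At ±2.1%: n = 1.96² × 0.1056 / 0.021² ≈ 919.89 → 920.
Additional respondents: 920 − 267 = 653.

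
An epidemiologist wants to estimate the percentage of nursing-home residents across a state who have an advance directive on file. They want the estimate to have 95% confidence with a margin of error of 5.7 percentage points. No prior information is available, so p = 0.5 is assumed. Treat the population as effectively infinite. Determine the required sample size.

296

For 95% confidence, z = 1.960.
With p = 0.5, p(1−p) = 0.25.
n = z²·p(1−p)/E² = 1.960² × 0.2500 / 0.057² = 3.8416 × 0.2500 / 0.003249 ≈ 295.60.
Rounding up gives n = 296.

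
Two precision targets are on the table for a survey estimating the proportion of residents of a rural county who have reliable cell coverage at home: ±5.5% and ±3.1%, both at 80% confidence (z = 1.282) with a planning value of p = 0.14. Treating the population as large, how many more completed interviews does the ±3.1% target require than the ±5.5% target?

At ±5.5%: n = 1.282² × 0.1204 / 0.055² ≈ 65.41 → 66.
At ±3.1%: n = 1.282² × 0.1204 / 0.031² ≈ 205.91 → 206.
Additional respondents: 206 − 66 = 140.

140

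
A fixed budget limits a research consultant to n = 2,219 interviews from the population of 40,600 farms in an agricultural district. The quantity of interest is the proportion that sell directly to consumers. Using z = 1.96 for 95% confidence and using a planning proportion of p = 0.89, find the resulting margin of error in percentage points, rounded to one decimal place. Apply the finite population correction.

Finite-population factor: (N−n)/(N−1) = (40600−2219)/(40600−1) = 0.9454.
SE(p̂) = √[p(1−p)/n · (N−n)/(N−1)] = √[0.0979/2219 × 0.9454] = 0.00646.
E = z × SE = 1.96 × 0.00646 = 0.01266 ≈ 1.3 percentage points.

1.3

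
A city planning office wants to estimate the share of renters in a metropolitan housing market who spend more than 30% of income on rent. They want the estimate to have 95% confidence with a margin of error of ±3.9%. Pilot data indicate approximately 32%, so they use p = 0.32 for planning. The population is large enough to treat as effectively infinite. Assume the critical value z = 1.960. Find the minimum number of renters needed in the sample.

550

With p = 0.32, p(1−p) = 0.2176.
n = z²·p(1−p)/E² = 1.960² × 0.2176 / 0.039² = 3.8416 × 0.2176 / 0.001521 ≈ 549.59.
Rounding up gives n = 550.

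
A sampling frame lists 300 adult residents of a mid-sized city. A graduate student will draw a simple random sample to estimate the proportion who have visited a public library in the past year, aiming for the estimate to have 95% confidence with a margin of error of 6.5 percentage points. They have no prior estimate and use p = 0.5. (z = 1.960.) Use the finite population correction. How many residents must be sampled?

130

Unadjusted: n₀ = 1.960² × 0.50 × 0.50 / 0.065² ≈ 227.31, so n₀ = 228.
Finite population correction with N = 300: n = n₀ / (1 + (n₀−1)/N) = 228 / (1 + 227/300) = 228 / 1.7567 ≈ 129.79.
Rounding up, n = 130.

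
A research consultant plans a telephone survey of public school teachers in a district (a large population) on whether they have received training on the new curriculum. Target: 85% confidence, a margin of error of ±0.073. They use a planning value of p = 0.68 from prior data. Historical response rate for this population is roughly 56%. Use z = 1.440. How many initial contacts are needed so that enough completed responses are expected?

152

Completed interviews needed: n₀ = 1.440² × 0.2176 / 0.073² ≈ 84.67 → 85.
At a 56% response rate, contacts needed = 85 / 0.56 ≈ 151.79 → 152.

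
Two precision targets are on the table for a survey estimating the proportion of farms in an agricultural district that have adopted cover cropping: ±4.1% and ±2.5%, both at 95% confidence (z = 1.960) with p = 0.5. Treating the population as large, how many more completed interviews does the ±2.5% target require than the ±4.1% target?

At ±4.1%: n = 1.960² × 0.2500 / 0.041² ≈ 571.33 → 572.
At ±2.5%: n = 1.960² × 0.2500 / 0.025² ≈ 1536.64 → 1537.
Additional respondents: 1537 − 572 = 965.

965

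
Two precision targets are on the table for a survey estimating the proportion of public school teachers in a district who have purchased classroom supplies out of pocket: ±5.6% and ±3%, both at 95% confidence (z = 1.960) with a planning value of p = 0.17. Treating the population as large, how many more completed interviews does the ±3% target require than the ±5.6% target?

At ±5.6%: n = 1.960² × 0.1411 / 0.056² ≈ 172.85 → 173.
At ±3%: n = 1.960² × 0.1411 / 0.030² ≈ 602.28 → 603.
Additional respondents: 603 − 173 = 430.

430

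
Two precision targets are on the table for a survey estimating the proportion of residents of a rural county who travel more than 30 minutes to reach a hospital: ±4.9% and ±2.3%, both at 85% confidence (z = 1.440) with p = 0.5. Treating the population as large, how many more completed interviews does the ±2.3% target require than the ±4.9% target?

764

At ±4.9%: n = 1.440² × 0.2500 / 0.049² ≈ 215.91 → 216.
At ±2.3%: n = 1.440² × 0.2500 / 0.023² ≈ 979.96 → 980.
Additional respondents: 980 − 216 = 764.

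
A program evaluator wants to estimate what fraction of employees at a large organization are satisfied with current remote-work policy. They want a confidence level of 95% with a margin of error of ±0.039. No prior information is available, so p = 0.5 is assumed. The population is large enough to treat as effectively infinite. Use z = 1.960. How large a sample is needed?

With p = 0.5, p(1−p) = 0.25.
n = z²·p(1−p)/E² = 1.960² × 0.2500 / 0.039² = 3.8416 × 0.2500 / 0.001521 ≈ 631.43.
Rounding up gives n = 632.

632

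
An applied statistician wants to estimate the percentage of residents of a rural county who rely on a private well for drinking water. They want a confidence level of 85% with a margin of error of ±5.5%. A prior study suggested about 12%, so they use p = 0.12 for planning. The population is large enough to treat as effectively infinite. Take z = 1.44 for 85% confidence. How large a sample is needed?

With p = 0.12, p(1−p) = 0.1056.
n = z²·p(1−p)/E² = 1.44² × 0.1056 / 0.055² = 2.0736 × 0.1056 / 0.003025 ≈ 72.39.
Rounding up gives n = 73.

73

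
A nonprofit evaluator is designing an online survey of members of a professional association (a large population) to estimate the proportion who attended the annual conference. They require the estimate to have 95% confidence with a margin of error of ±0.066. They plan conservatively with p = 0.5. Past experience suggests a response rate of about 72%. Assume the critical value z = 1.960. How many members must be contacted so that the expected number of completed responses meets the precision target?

307

Completed interviews needed: n₀ = 1.960² × 0.2500 / 0.066² ≈ 220.48 → 221.
At a 72% response rate, contacts needed = 221 / 0.72 ≈ 306.94 → 307.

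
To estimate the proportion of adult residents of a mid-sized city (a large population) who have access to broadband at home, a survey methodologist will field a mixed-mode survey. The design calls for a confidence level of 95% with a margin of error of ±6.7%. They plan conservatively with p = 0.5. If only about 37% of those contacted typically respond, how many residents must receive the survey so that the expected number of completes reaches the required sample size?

579

For 95% confidence, z = 1.960.
Completed interviews needed: n₀ = 1.960² × 0.2500 / 0.067² ≈ 213.95 → 214.
At a 37% response rate, contacts needed = 214 / 0.37 ≈ 578.38 → 579.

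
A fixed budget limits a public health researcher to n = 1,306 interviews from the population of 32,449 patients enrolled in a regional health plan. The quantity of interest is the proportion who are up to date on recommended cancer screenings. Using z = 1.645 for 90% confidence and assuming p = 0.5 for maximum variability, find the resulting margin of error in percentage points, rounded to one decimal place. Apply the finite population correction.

Finite-population factor: (N−n)/(N−1) = (32449−1306)/(32449−1) = 0.9598.
SE(p̂) = √[p(1−p)/n · (N−n)/(N−1)] = √[0.2500/1306 × 0.9598] = 0.01355.
E = z × SE = 1.645 × 0.01355 = 0.02230 ≈ 2.2 percentage points.

2.2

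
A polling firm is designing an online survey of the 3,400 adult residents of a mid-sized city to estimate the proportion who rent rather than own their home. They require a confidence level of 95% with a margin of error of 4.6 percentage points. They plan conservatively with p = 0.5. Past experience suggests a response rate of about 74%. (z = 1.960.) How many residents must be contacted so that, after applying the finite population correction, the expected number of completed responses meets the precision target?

542

Completed interviews needed (unadjusted): n₀ = 1.960² × 0.2500 / 0.046² ≈ 453.88 → 454.
FPC for N = 3,400: n = 454 / (1 + 453/3400) = 454 / 1.1332 ≈ 400.62 → 401.
At a 74% response rate, contacts needed = 401 / 0.74 ≈ 541.89 → 542.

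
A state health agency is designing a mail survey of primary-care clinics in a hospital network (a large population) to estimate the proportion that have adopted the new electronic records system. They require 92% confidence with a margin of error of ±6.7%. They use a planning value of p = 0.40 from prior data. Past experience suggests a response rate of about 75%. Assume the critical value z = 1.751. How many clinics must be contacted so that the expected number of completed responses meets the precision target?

219

Completed interviews needed: n₀ = 1.751² × 0.2400 / 0.067² ≈ 163.92 → 164.
At a 75% response rate, contacts needed = 164 / 0.75 ≈ 218.67 → 219.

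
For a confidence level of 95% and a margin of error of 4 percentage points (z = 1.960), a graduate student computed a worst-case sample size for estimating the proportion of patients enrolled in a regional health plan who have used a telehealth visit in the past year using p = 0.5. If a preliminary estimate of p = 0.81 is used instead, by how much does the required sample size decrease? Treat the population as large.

Conservative (p = 0.5): n = 1.960² × 0.25 / 0.040² ≈ 600.25 → 601.
Using p = 0.81: p(1−p) = 0.1539, so n = 1.960² × 0.1539 / 0.040² ≈ 369.51 → 370.
Reduction: 601 − 370 = 231.

231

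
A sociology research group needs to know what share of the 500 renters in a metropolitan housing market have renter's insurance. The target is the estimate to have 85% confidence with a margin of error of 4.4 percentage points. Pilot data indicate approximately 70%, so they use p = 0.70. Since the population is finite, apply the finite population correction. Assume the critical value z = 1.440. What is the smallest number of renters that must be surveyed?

Unadjusted: n₀ = 1.440² × 0.70 × 0.30 / 0.044² ≈ 224.93, so n₀ = 225.
Finite population correction with N = 500: n = n₀ / (1 + (n₀−1)/N) = 225 / (1 + 224/500) = 225 / 1.4480 ≈ 155.39.
Rounding up, n = 156.

156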